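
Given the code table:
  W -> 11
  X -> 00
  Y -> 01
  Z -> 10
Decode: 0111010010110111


Decoding:
01 -> Y
11 -> W
01 -> Y
00 -> X
10 -> Z
11 -> W
01 -> Y
11 -> W


Result: YWYXZWYW


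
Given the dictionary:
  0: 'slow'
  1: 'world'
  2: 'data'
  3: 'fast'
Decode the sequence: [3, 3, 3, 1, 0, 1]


Look up each index in the dictionary:
  3 -> 'fast'
  3 -> 'fast'
  3 -> 'fast'
  1 -> 'world'
  0 -> 'slow'
  1 -> 'world'

Decoded: "fast fast fast world slow world"


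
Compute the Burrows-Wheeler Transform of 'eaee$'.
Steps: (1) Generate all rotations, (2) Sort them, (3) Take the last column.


Rotations (sorted):
  0: $eaee -> last char: e
  1: aee$e -> last char: e
  2: e$eae -> last char: e
  3: eaee$ -> last char: $
  4: ee$ea -> last char: a


BWT = eee$a


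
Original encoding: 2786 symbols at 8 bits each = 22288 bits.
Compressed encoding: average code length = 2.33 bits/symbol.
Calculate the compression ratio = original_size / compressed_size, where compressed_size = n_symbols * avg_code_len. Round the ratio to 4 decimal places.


original_size = n_symbols * orig_bits = 2786 * 8 = 22288 bits
compressed_size = n_symbols * avg_code_len = 2786 * 2.33 = 6491.38 bits
ratio = original_size / compressed_size = 22288 / 6491.38 = 3.4335

Compression ratio = 3.4335


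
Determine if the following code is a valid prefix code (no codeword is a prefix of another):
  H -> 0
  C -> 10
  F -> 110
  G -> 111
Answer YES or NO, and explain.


Checking each pair (does one codeword prefix another?):
  H='0' vs C='10': no prefix
  H='0' vs F='110': no prefix
  H='0' vs G='111': no prefix
  C='10' vs H='0': no prefix
  C='10' vs F='110': no prefix
  C='10' vs G='111': no prefix
  F='110' vs H='0': no prefix
  F='110' vs C='10': no prefix
  F='110' vs G='111': no prefix
  G='111' vs H='0': no prefix
  G='111' vs C='10': no prefix
  G='111' vs F='110': no prefix
No violation found over all pairs.

YES -- this is a valid prefix code. No codeword is a prefix of any other codeword.


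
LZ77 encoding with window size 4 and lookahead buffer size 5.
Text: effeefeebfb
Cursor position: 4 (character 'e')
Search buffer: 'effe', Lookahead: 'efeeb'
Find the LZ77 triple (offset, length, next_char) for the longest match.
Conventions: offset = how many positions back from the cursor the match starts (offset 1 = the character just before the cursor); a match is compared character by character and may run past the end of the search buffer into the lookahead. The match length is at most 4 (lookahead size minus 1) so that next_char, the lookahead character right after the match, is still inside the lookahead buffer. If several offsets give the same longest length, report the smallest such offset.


Try each offset into the search buffer:
  offset=1 (pos 3, char 'e'): match length 1
  offset=2 (pos 2, char 'f'): match length 0
  offset=3 (pos 1, char 'f'): match length 0
  offset=4 (pos 0, char 'e'): match length 2
Longest match has length 2 at offset 4.
next_char = character at position 4 + 2 = 6 -> 'e'

Best match: offset=4, length=2 (matching 'ef' starting at position 0)
LZ77 triple: (4, 2, 'e')


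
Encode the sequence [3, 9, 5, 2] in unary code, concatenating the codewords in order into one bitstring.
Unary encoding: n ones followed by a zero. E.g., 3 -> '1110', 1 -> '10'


Encode each number as n ones followed by a terminating 0:
  3 -> 1110 (4 bits)
  9 -> 1111111110 (10 bits)
  5 -> 111110 (6 bits)
  2 -> 110 (3 bits)
Total length = 4 + 10 + 6 + 3 = 23 bits.

Unary([3, 9, 5, 2]) = 11101111111110111110110 (23 bits)


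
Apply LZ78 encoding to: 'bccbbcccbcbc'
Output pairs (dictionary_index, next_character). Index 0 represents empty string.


LZ78 encoding steps:
Dictionary: {0: ''}
Step 1: w='' (idx 0), next='b' -> output (0, 'b'), add 'b' as idx 1
Step 2: w='' (idx 0), next='c' -> output (0, 'c'), add 'c' as idx 2
Step 3: w='c' (idx 2), next='b' -> output (2, 'b'), add 'cb' as idx 3
Step 4: w='b' (idx 1), next='c' -> output (1, 'c'), add 'bc' as idx 4
Step 5: w='c' (idx 2), next='c' -> output (2, 'c'), add 'cc' as idx 5
Step 6: w='bc' (idx 4), next='b' -> output (4, 'b'), add 'bcb' as idx 6
Step 7: w='c' (idx 2), end of input -> output (2, '')


Encoded: [(0, 'b'), (0, 'c'), (2, 'b'), (1, 'c'), (2, 'c'), (4, 'b'), (2, '')]


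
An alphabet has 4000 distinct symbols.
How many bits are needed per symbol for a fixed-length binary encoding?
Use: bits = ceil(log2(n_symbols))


log2(4000) = 11.9658
Bracket: 2^11 = 2048 < 4000 <= 2^12 = 4096
So ceil(log2(4000)) = 12

bits = ceil(log2(4000)) = ceil(11.9658) = 12 bits


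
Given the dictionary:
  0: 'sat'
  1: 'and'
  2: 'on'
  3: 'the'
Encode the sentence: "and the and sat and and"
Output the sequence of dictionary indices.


Look up each word in the dictionary:
  'and' -> 1
  'the' -> 3
  'and' -> 1
  'sat' -> 0
  'and' -> 1
  'and' -> 1

Encoded: [1, 3, 1, 0, 1, 1]


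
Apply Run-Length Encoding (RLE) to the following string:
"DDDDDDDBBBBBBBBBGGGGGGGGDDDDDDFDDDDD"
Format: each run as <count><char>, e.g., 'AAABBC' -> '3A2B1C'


Scanning runs left to right:
  i=0: run of 'D' x 7 -> '7D'
  i=7: run of 'B' x 9 -> '9B'
  i=16: run of 'G' x 8 -> '8G'
  i=24: run of 'D' x 6 -> '6D'
  i=30: run of 'F' x 1 -> '1F'
  i=31: run of 'D' x 5 -> '5D'

RLE = 7D9B8G6D1F5D


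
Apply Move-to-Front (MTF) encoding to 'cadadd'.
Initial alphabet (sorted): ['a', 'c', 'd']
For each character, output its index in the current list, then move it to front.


MTF encoding:
'c': index 1 in ['a', 'c', 'd'] -> ['c', 'a', 'd']
'a': index 1 in ['c', 'a', 'd'] -> ['a', 'c', 'd']
'd': index 2 in ['a', 'c', 'd'] -> ['d', 'a', 'c']
'a': index 1 in ['d', 'a', 'c'] -> ['a', 'd', 'c']
'd': index 1 in ['a', 'd', 'c'] -> ['d', 'a', 'c']
'd': index 0 in ['d', 'a', 'c'] -> ['d', 'a', 'c']


Output: [1, 1, 2, 1, 1, 0]


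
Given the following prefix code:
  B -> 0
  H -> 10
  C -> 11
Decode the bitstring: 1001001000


Decoding step by step:
Bits 10 -> H
Bits 0 -> B
Bits 10 -> H
Bits 0 -> B
Bits 10 -> H
Bits 0 -> B
Bits 0 -> B


Decoded message: HBHBHBB


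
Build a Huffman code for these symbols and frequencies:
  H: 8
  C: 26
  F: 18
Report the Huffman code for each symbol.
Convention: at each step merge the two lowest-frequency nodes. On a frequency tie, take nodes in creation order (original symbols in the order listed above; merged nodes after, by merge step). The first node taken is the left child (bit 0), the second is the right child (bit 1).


Huffman tree construction:
Step 1: Merge H(8) + F(18) = 26
Step 2: Merge C(26) + (H+F)(26) = 52
Read each symbol's code off the tree from the root (left child = 0, right child = 1).

Codes:
  H: 10 (length 2)
  C: 0 (length 1)
  F: 11 (length 2)
Average code length: 78/52 = 1.5000 bits/symbol


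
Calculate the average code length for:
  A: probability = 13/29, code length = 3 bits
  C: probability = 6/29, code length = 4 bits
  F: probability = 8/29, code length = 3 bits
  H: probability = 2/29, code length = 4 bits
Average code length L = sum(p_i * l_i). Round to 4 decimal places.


Weighted contributions p_i * l_i:
  A: (13/29) * 3 = 39/29
  C: (6/29) * 4 = 24/29
  F: (8/29) * 3 = 24/29
  H: (2/29) * 4 = 8/29
Sum = (39 + 24 + 24 + 8)/29 = 95/29

L = 95/29 = 3.2759 bits/symbol


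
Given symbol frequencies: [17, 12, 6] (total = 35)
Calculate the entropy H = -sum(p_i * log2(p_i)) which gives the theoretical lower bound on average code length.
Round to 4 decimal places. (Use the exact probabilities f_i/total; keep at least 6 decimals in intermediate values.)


Per-symbol terms -p_i * log2(p_i) with p_i = f_i/35:
  p = 17/35 = 0.485714: log2(p) = -1.041820, -p*log2(p) = 0.506027
  p = 12/35 = 0.342857: log2(p) = -1.544321, -p*log2(p) = 0.529481
  p = 6/35 = 0.171429: log2(p) = -2.544321, -p*log2(p) = 0.436169
H = 0.506027 + 0.529481 + 0.436169 = 1.471677

H = 1.4717 bits/symbol


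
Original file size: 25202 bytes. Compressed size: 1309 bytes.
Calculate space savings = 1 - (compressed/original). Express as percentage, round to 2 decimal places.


ratio = compressed/original = 1309/25202 = 0.05194
savings = 1 - ratio = 1 - 0.05194 = 0.94806
as a percentage: 0.94806 * 100 = 94.81%

Space savings = 1 - 1309/25202 = 94.81%


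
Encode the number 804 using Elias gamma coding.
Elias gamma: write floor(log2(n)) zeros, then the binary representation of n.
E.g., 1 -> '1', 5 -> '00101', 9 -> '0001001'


num_bits = floor(log2(804)) + 1 = 10
leading_zeros = num_bits - 1 = 9
binary(804) = 1100100100

Elias gamma(804) = '000000000' + '1100100100' = 0000000001100100100 (19 bits)


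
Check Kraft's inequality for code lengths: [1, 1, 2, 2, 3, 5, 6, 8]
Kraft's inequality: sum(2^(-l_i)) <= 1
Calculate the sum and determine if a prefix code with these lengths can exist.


Sum = 2^(-1) + 2^(-1) + 2^(-2) + 2^(-2) + 2^(-3) + 2^(-5) + 2^(-6) + 2^(-8)
    = 0.5 + 0.5 + 0.25 + 0.25 + 0.125 + 0.03125 + 0.015625 + 0.00390625
    = 429/256 = 1.67578125
Since 1.67578125 > 1, Kraft's inequality is NOT satisfied.
A prefix code with these lengths CANNOT exist.

Kraft sum = 1.67578125. Not satisfied.


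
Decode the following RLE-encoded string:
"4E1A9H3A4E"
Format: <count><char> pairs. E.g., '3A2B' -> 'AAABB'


Expanding each <count><char> pair:
  4E -> 'EEEE'
  1A -> 'A'
  9H -> 'HHHHHHHHH'
  3A -> 'AAA'
  4E -> 'EEEE'

Decoded = EEEEAHHHHHHHHHAAAEEEE


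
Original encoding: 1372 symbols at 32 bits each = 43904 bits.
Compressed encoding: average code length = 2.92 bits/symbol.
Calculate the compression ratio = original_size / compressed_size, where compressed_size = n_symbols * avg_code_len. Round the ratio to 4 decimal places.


original_size = n_symbols * orig_bits = 1372 * 32 = 43904 bits
compressed_size = n_symbols * avg_code_len = 1372 * 2.92 = 4006.24 bits
ratio = original_size / compressed_size = 43904 / 4006.24 = 10.9589

Compression ratio = 10.9589


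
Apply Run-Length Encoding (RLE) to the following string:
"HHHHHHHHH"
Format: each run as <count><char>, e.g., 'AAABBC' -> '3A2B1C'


Scanning runs left to right:
  i=0: run of 'H' x 9 -> '9H'

RLE = 9H


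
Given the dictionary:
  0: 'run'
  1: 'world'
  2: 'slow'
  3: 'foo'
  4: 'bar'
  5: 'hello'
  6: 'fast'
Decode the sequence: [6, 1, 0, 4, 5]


Look up each index in the dictionary:
  6 -> 'fast'
  1 -> 'world'
  0 -> 'run'
  4 -> 'bar'
  5 -> 'hello'

Decoded: "fast world run bar hello"


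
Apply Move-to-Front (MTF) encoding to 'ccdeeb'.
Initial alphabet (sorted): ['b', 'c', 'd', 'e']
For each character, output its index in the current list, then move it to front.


MTF encoding:
'c': index 1 in ['b', 'c', 'd', 'e'] -> ['c', 'b', 'd', 'e']
'c': index 0 in ['c', 'b', 'd', 'e'] -> ['c', 'b', 'd', 'e']
'd': index 2 in ['c', 'b', 'd', 'e'] -> ['d', 'c', 'b', 'e']
'e': index 3 in ['d', 'c', 'b', 'e'] -> ['e', 'd', 'c', 'b']
'e': index 0 in ['e', 'd', 'c', 'b'] -> ['e', 'd', 'c', 'b']
'b': index 3 in ['e', 'd', 'c', 'b'] -> ['b', 'e', 'd', 'c']


Output: [1, 0, 2, 3, 0, 3]


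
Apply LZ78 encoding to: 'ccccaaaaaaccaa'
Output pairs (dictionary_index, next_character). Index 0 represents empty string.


LZ78 encoding steps:
Dictionary: {0: ''}
Step 1: w='' (idx 0), next='c' -> output (0, 'c'), add 'c' as idx 1
Step 2: w='c' (idx 1), next='c' -> output (1, 'c'), add 'cc' as idx 2
Step 3: w='c' (idx 1), next='a' -> output (1, 'a'), add 'ca' as idx 3
Step 4: w='' (idx 0), next='a' -> output (0, 'a'), add 'a' as idx 4
Step 5: w='a' (idx 4), next='a' -> output (4, 'a'), add 'aa' as idx 5
Step 6: w='aa' (idx 5), next='c' -> output (5, 'c'), add 'aac' as idx 6
Step 7: w='ca' (idx 3), next='a' -> output (3, 'a'), add 'caa' as idx 7


Encoded: [(0, 'c'), (1, 'c'), (1, 'a'), (0, 'a'), (4, 'a'), (5, 'c'), (3, 'a')]


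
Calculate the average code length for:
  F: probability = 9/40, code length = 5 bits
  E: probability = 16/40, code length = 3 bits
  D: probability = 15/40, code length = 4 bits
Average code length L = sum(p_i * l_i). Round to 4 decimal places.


Weighted contributions p_i * l_i:
  F: (9/40) * 5 = 45/40
  E: (16/40) * 3 = 48/40
  D: (15/40) * 4 = 60/40
Sum = (45 + 48 + 60)/40 = 153/40

L = 153/40 = 3.8250 bits/symbol


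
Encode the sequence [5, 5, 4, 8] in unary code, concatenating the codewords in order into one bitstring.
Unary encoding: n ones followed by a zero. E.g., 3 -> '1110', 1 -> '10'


Encode each number as n ones followed by a terminating 0:
  5 -> 111110 (6 bits)
  5 -> 111110 (6 bits)
  4 -> 11110 (5 bits)
  8 -> 111111110 (9 bits)
Total length = 6 + 6 + 5 + 9 = 26 bits.

Unary([5, 5, 4, 8]) = 11111011111011110111111110 (26 bits)


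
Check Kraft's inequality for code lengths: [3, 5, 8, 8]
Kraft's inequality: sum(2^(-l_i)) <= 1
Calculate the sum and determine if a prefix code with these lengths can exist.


Sum = 2^(-3) + 2^(-5) + 2^(-8) + 2^(-8)
    = 0.125 + 0.03125 + 0.00390625 + 0.00390625
    = 42/256 = 0.1640625
Since 0.1640625 <= 1, Kraft's inequality IS satisfied.
A prefix code with these lengths CAN exist.

Kraft sum = 0.1640625. Satisfied.


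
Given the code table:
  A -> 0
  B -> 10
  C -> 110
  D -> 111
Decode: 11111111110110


Decoding:
111 -> D
111 -> D
111 -> D
10 -> B
110 -> C


Result: DDDBC


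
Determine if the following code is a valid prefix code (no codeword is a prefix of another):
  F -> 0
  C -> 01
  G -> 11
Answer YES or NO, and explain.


Checking each pair (does one codeword prefix another?):
  F='0' vs C='01': prefix -- VIOLATION

NO -- this is NOT a valid prefix code. F (0) is a prefix of C (01).


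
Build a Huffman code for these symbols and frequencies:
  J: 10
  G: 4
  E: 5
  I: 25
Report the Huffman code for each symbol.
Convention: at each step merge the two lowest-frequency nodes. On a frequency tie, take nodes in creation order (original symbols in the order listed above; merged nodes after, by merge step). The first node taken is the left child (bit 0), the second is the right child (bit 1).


Huffman tree construction:
Step 1: Merge G(4) + E(5) = 9
Step 2: Merge (G+E)(9) + J(10) = 19
Step 3: Merge ((G+E)+J)(19) + I(25) = 44
Read each symbol's code off the tree from the root (left child = 0, right child = 1).

Codes:
  J: 01 (length 2)
  G: 000 (length 3)
  E: 001 (length 3)
  I: 1 (length 1)
Average code length: 72/44 = 1.6364 bits/symbol


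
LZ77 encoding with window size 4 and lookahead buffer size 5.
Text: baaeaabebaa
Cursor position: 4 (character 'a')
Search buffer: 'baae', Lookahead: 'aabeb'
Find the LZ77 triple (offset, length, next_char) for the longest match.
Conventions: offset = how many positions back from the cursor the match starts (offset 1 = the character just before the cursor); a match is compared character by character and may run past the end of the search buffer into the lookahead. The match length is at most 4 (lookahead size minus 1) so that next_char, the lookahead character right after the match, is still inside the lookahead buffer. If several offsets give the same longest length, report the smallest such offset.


Try each offset into the search buffer:
  offset=1 (pos 3, char 'e'): match length 0
  offset=2 (pos 2, char 'a'): match length 1
  offset=3 (pos 1, char 'a'): match length 2
  offset=4 (pos 0, char 'b'): match length 0
Longest match has length 2 at offset 3.
next_char = character at position 4 + 2 = 6 -> 'b'

Best match: offset=3, length=2 (matching 'aa' starting at position 1)
LZ77 triple: (3, 2, 'b')


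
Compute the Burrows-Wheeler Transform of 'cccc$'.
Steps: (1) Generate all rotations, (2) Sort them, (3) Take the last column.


Rotations (sorted):
  0: $cccc -> last char: c
  1: c$ccc -> last char: c
  2: cc$cc -> last char: c
  3: ccc$c -> last char: c
  4: cccc$ -> last char: $


BWT = cccc$


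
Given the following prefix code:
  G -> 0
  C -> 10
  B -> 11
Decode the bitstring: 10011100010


Decoding step by step:
Bits 10 -> C
Bits 0 -> G
Bits 11 -> B
Bits 10 -> C
Bits 0 -> G
Bits 0 -> G
Bits 10 -> C


Decoded message: CGBCGGC


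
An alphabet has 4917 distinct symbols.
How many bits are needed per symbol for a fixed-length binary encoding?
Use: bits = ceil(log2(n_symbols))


log2(4917) = 12.2636
Bracket: 2^12 = 4096 < 4917 <= 2^13 = 8192
So ceil(log2(4917)) = 13

bits = ceil(log2(4917)) = ceil(12.2636) = 13 bits


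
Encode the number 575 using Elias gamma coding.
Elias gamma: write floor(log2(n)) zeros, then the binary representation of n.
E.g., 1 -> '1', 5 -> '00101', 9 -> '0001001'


num_bits = floor(log2(575)) + 1 = 10
leading_zeros = num_bits - 1 = 9
binary(575) = 1000111111

Elias gamma(575) = '000000000' + '1000111111' = 0000000001000111111 (19 bits)


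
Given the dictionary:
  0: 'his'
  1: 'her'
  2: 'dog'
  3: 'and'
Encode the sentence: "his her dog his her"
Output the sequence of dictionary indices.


Look up each word in the dictionary:
  'his' -> 0
  'her' -> 1
  'dog' -> 2
  'his' -> 0
  'her' -> 1

Encoded: [0, 1, 2, 0, 1]


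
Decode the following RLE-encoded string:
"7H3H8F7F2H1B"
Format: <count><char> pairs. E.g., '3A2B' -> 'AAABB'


Expanding each <count><char> pair:
  7H -> 'HHHHHHH'
  3H -> 'HHH'
  8F -> 'FFFFFFFF'
  7F -> 'FFFFFFF'
  2H -> 'HH'
  1B -> 'B'

Decoded = HHHHHHHHHHFFFFFFFFFFFFFFFHHB


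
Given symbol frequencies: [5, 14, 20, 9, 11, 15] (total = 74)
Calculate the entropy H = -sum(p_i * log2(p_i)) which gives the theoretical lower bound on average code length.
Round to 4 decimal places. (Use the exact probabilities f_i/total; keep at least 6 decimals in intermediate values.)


Per-symbol terms -p_i * log2(p_i) with p_i = f_i/74:
  p = 5/74 = 0.067568: log2(p) = -3.887525, -p*log2(p) = 0.262671
  p = 14/74 = 0.189189: log2(p) = -2.402098, -p*log2(p) = 0.454451
  p = 20/74 = 0.270270: log2(p) = -1.887525, -p*log2(p) = 0.510142
  p = 9/74 = 0.121622: log2(p) = -3.039528, -p*log2(p) = 0.369672
  p = 11/74 = 0.148649: log2(p) = -2.750022, -p*log2(p) = 0.408787
  p = 15/74 = 0.202703: log2(p) = -2.302563, -p*log2(p) = 0.466736
H = 0.262671 + 0.454451 + 0.510142 + 0.369672 + 0.408787 + 0.466736 = 2.472459

H = 2.4725 bits/symbol


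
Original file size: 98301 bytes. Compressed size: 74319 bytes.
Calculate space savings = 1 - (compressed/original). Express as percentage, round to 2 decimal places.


ratio = compressed/original = 74319/98301 = 0.756035
savings = 1 - ratio = 1 - 0.756035 = 0.243965
as a percentage: 0.243965 * 100 = 24.4%

Space savings = 1 - 74319/98301 = 24.4%


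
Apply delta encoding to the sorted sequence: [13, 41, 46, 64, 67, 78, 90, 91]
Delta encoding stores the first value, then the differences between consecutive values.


First value: 13
Deltas:
  41 - 13 = 28
  46 - 41 = 5
  64 - 46 = 18
  67 - 64 = 3
  78 - 67 = 11
  90 - 78 = 12
  91 - 90 = 1


Delta encoded: [13, 28, 5, 18, 3, 11, 12, 1]


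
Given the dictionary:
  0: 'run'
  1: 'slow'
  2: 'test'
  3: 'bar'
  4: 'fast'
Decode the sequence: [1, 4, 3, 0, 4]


Look up each index in the dictionary:
  1 -> 'slow'
  4 -> 'fast'
  3 -> 'bar'
  0 -> 'run'
  4 -> 'fast'

Decoded: "slow fast bar run fast"


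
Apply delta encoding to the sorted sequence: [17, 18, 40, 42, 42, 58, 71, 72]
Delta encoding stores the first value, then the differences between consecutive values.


First value: 17
Deltas:
  18 - 17 = 1
  40 - 18 = 22
  42 - 40 = 2
  42 - 42 = 0
  58 - 42 = 16
  71 - 58 = 13
  72 - 71 = 1


Delta encoded: [17, 1, 22, 2, 0, 16, 13, 1]


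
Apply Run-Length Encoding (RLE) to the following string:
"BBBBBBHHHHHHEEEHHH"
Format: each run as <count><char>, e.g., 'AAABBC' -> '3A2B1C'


Scanning runs left to right:
  i=0: run of 'B' x 6 -> '6B'
  i=6: run of 'H' x 6 -> '6H'
  i=12: run of 'E' x 3 -> '3E'
  i=15: run of 'H' x 3 -> '3H'

RLE = 6B6H3E3H


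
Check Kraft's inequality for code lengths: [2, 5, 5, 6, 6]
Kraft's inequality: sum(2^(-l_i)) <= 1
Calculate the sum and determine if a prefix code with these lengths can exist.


Sum = 2^(-2) + 2^(-5) + 2^(-5) + 2^(-6) + 2^(-6)
    = 0.25 + 0.03125 + 0.03125 + 0.015625 + 0.015625
    = 22/64 = 0.34375
Since 0.34375 <= 1, Kraft's inequality IS satisfied.
A prefix code with these lengths CAN exist.

Kraft sum = 0.34375. Satisfied.


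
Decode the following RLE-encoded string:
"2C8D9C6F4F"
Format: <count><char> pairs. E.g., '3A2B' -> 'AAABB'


Expanding each <count><char> pair:
  2C -> 'CC'
  8D -> 'DDDDDDDD'
  9C -> 'CCCCCCCCC'
  6F -> 'FFFFFF'
  4F -> 'FFFF'

Decoded = CCDDDDDDDDCCCCCCCCCFFFFFFFFFF


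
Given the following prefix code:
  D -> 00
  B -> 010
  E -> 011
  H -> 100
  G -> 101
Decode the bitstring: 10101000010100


Decoding step by step:
Bits 101 -> G
Bits 010 -> B
Bits 00 -> D
Bits 010 -> B
Bits 100 -> H


Decoded message: GBDBH


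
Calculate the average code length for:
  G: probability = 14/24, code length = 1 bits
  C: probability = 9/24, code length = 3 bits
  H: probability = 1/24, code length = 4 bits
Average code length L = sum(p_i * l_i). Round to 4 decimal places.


Weighted contributions p_i * l_i:
  G: (14/24) * 1 = 14/24
  C: (9/24) * 3 = 27/24
  H: (1/24) * 4 = 4/24
Sum = (14 + 27 + 4)/24 = 45/24

L = 45/24 = 1.8750 bits/symbol


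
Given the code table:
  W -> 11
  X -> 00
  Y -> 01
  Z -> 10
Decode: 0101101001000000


Decoding:
01 -> Y
01 -> Y
10 -> Z
10 -> Z
01 -> Y
00 -> X
00 -> X
00 -> X


Result: YYZZYXXX


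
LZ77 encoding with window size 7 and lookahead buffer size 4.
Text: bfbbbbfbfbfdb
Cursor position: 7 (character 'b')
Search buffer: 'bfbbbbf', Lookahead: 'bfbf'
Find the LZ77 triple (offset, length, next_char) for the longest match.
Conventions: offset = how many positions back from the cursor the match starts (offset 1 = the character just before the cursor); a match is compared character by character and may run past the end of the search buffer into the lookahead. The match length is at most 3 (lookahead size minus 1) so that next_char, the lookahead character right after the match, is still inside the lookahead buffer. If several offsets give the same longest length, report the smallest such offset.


Try each offset into the search buffer:
  offset=1 (pos 6, char 'f'): match length 0
  offset=2 (pos 5, char 'b'): match length 3
  offset=3 (pos 4, char 'b'): match length 1
  offset=4 (pos 3, char 'b'): match length 1
  offset=5 (pos 2, char 'b'): match length 1
  offset=6 (pos 1, char 'f'): match length 0
  offset=7 (pos 0, char 'b'): match length 3
Longest match has length 3, found at offsets 2, 7; take the smallest, offset 2.
next_char = character at position 7 + 3 = 10 -> 'f'

Best match: offset=2, length=3 (matching 'bfb' starting at position 5)
LZ77 triple: (2, 3, 'f')


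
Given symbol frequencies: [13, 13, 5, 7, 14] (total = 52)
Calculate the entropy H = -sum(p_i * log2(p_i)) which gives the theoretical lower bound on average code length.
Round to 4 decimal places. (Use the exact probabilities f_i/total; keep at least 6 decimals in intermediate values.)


Per-symbol terms -p_i * log2(p_i) with p_i = f_i/52:
  p = 13/52 = 0.250000: log2(p) = -2.000000, -p*log2(p) = 0.500000
  p = 13/52 = 0.250000: log2(p) = -2.000000, -p*log2(p) = 0.500000
  p = 5/52 = 0.096154: log2(p) = -3.378512, -p*log2(p) = 0.324857
  p = 7/52 = 0.134615: log2(p) = -2.893085, -p*log2(p) = 0.389454
  p = 14/52 = 0.269231: log2(p) = -1.893085, -p*log2(p) = 0.509677
H = 0.500000 + 0.500000 + 0.324857 + 0.389454 + 0.509677 = 2.223988

H = 2.224 bits/symbol


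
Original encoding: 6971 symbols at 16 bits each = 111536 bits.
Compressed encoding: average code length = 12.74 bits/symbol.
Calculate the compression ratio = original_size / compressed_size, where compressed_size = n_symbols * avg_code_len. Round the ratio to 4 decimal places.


original_size = n_symbols * orig_bits = 6971 * 16 = 111536 bits
compressed_size = n_symbols * avg_code_len = 6971 * 12.74 = 88810.54 bits
ratio = original_size / compressed_size = 111536 / 88810.54 = 1.2559

Compression ratio = 1.2559


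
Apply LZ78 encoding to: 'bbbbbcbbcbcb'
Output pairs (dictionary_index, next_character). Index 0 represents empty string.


LZ78 encoding steps:
Dictionary: {0: ''}
Step 1: w='' (idx 0), next='b' -> output (0, 'b'), add 'b' as idx 1
Step 2: w='b' (idx 1), next='b' -> output (1, 'b'), add 'bb' as idx 2
Step 3: w='bb' (idx 2), next='c' -> output (2, 'c'), add 'bbc' as idx 3
Step 4: w='bbc' (idx 3), next='b' -> output (3, 'b'), add 'bbcb' as idx 4
Step 5: w='' (idx 0), next='c' -> output (0, 'c'), add 'c' as idx 5
Step 6: w='b' (idx 1), end of input -> output (1, '')


Encoded: [(0, 'b'), (1, 'b'), (2, 'c'), (3, 'b'), (0, 'c'), (1, '')]


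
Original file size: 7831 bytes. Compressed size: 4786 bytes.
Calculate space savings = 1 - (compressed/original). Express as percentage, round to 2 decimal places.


ratio = compressed/original = 4786/7831 = 0.611161
savings = 1 - ratio = 1 - 0.611161 = 0.388839
as a percentage: 0.388839 * 100 = 38.88%

Space savings = 1 - 4786/7831 = 38.88%


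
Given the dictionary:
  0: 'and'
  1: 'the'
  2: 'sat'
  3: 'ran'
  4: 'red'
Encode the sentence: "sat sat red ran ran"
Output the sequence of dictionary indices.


Look up each word in the dictionary:
  'sat' -> 2
  'sat' -> 2
  'red' -> 4
  'ran' -> 3
  'ran' -> 3

Encoded: [2, 2, 4, 3, 3]


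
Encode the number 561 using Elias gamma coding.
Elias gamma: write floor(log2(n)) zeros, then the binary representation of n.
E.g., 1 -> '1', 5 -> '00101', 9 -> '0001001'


num_bits = floor(log2(561)) + 1 = 10
leading_zeros = num_bits - 1 = 9
binary(561) = 1000110001

Elias gamma(561) = '000000000' + '1000110001' = 0000000001000110001 (19 bits)


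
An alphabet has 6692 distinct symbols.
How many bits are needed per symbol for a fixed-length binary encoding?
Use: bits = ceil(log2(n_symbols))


log2(6692) = 12.7082
Bracket: 2^12 = 4096 < 6692 <= 2^13 = 8192
So ceil(log2(6692)) = 13

bits = ceil(log2(6692)) = ceil(12.7082) = 13 bits


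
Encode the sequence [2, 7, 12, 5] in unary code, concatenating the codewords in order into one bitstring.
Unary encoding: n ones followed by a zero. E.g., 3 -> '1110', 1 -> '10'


Encode each number as n ones followed by a terminating 0:
  2 -> 110 (3 bits)
  7 -> 11111110 (8 bits)
  12 -> 1111111111110 (13 bits)
  5 -> 111110 (6 bits)
Total length = 3 + 8 + 13 + 6 = 30 bits.

Unary([2, 7, 12, 5]) = 110111111101111111111110111110 (30 bits)


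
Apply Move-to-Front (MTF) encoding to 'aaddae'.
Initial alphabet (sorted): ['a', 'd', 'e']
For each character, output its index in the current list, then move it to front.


MTF encoding:
'a': index 0 in ['a', 'd', 'e'] -> ['a', 'd', 'e']
'a': index 0 in ['a', 'd', 'e'] -> ['a', 'd', 'e']
'd': index 1 in ['a', 'd', 'e'] -> ['d', 'a', 'e']
'd': index 0 in ['d', 'a', 'e'] -> ['d', 'a', 'e']
'a': index 1 in ['d', 'a', 'e'] -> ['a', 'd', 'e']
'e': index 2 in ['a', 'd', 'e'] -> ['e', 'a', 'd']


Output: [0, 0, 1, 0, 1, 2]


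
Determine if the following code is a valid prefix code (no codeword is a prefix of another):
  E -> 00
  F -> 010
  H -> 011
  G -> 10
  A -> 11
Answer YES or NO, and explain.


Checking each pair (does one codeword prefix another?):
  E='00' vs F='010': no prefix
  E='00' vs H='011': no prefix
  E='00' vs G='10': no prefix
  E='00' vs A='11': no prefix
  F='010' vs E='00': no prefix
  F='010' vs H='011': no prefix
  F='010' vs G='10': no prefix
  F='010' vs A='11': no prefix
  H='011' vs E='00': no prefix
  H='011' vs F='010': no prefix
  H='011' vs G='10': no prefix
  H='011' vs A='11': no prefix
  G='10' vs E='00': no prefix
  G='10' vs F='010': no prefix
  G='10' vs H='011': no prefix
  G='10' vs A='11': no prefix
  A='11' vs E='00': no prefix
  A='11' vs F='010': no prefix
  A='11' vs H='011': no prefix
  A='11' vs G='10': no prefix
No violation found over all pairs.

YES -- this is a valid prefix code. No codeword is a prefix of any other codeword.


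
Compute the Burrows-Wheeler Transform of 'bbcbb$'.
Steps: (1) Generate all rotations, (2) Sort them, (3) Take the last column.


Rotations (sorted):
  0: $bbcbb -> last char: b
  1: b$bbcb -> last char: b
  2: bb$bbc -> last char: c
  3: bbcbb$ -> last char: $
  4: bcbb$b -> last char: b
  5: cbb$bb -> last char: b


BWT = bbc$bb


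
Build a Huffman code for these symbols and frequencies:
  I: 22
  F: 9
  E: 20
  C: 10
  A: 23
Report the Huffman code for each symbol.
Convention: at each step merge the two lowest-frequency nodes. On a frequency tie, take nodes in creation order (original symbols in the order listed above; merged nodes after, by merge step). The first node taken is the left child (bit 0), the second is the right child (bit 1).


Huffman tree construction:
Step 1: Merge F(9) + C(10) = 19
Step 2: Merge (F+C)(19) + E(20) = 39
Step 3: Merge I(22) + A(23) = 45
Step 4: Merge ((F+C)+E)(39) + (I+A)(45) = 84
Read each symbol's code off the tree from the root (left child = 0, right child = 1).

Codes:
  I: 10 (length 2)
  F: 000 (length 3)
  E: 01 (length 2)
  C: 001 (length 3)
  A: 11 (length 2)
Average code length: 187/84 = 2.2262 bits/symbol


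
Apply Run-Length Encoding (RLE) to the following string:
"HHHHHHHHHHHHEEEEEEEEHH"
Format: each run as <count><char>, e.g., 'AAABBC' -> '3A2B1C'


Scanning runs left to right:
  i=0: run of 'H' x 12 -> '12H'
  i=12: run of 'E' x 8 -> '8E'
  i=20: run of 'H' x 2 -> '2H'

RLE = 12H8E2H


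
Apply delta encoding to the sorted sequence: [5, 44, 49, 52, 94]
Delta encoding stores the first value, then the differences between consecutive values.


First value: 5
Deltas:
  44 - 5 = 39
  49 - 44 = 5
  52 - 49 = 3
  94 - 52 = 42


Delta encoded: [5, 39, 5, 3, 42]


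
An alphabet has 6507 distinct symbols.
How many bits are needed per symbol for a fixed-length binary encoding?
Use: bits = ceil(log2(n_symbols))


log2(6507) = 12.6678
Bracket: 2^12 = 4096 < 6507 <= 2^13 = 8192
So ceil(log2(6507)) = 13

bits = ceil(log2(6507)) = ceil(12.6678) = 13 bits


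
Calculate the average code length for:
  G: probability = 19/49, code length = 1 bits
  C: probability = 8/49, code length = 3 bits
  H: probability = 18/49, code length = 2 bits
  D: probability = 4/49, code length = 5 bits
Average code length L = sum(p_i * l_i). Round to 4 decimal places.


Weighted contributions p_i * l_i:
  G: (19/49) * 1 = 19/49
  C: (8/49) * 3 = 24/49
  H: (18/49) * 2 = 36/49
  D: (4/49) * 5 = 20/49
Sum = (19 + 24 + 36 + 20)/49 = 99/49

L = 99/49 = 2.0204 bits/symbol


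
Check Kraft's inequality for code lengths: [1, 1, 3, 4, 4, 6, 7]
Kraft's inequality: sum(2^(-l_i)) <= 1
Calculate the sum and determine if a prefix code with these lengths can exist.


Sum = 2^(-1) + 2^(-1) + 2^(-3) + 2^(-4) + 2^(-4) + 2^(-6) + 2^(-7)
    = 0.5 + 0.5 + 0.125 + 0.0625 + 0.0625 + 0.015625 + 0.0078125
    = 163/128 = 1.2734375
Since 1.2734375 > 1, Kraft's inequality is NOT satisfied.
A prefix code with these lengths CANNOT exist.

Kraft sum = 1.2734375. Not satisfied.


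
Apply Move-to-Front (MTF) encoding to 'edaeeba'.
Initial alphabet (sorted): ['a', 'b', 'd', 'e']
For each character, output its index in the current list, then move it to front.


MTF encoding:
'e': index 3 in ['a', 'b', 'd', 'e'] -> ['e', 'a', 'b', 'd']
'd': index 3 in ['e', 'a', 'b', 'd'] -> ['d', 'e', 'a', 'b']
'a': index 2 in ['d', 'e', 'a', 'b'] -> ['a', 'd', 'e', 'b']
'e': index 2 in ['a', 'd', 'e', 'b'] -> ['e', 'a', 'd', 'b']
'e': index 0 in ['e', 'a', 'd', 'b'] -> ['e', 'a', 'd', 'b']
'b': index 3 in ['e', 'a', 'd', 'b'] -> ['b', 'e', 'a', 'd']
'a': index 2 in ['b', 'e', 'a', 'd'] -> ['a', 'b', 'e', 'd']


Output: [3, 3, 2, 2, 0, 3, 2]


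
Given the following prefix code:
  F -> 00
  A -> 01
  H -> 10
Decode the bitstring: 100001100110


Decoding step by step:
Bits 10 -> H
Bits 00 -> F
Bits 01 -> A
Bits 10 -> H
Bits 01 -> A
Bits 10 -> H


Decoded message: HFAHAH


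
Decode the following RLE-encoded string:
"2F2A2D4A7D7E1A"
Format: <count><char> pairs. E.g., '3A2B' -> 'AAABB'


Expanding each <count><char> pair:
  2F -> 'FF'
  2A -> 'AA'
  2D -> 'DD'
  4A -> 'AAAA'
  7D -> 'DDDDDDD'
  7E -> 'EEEEEEE'
  1A -> 'A'

Decoded = FFAADDAAAADDDDDDDEEEEEEEA


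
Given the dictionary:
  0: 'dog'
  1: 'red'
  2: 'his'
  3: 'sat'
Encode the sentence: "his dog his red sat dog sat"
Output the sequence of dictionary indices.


Look up each word in the dictionary:
  'his' -> 2
  'dog' -> 0
  'his' -> 2
  'red' -> 1
  'sat' -> 3
  'dog' -> 0
  'sat' -> 3

Encoded: [2, 0, 2, 1, 3, 0, 3]


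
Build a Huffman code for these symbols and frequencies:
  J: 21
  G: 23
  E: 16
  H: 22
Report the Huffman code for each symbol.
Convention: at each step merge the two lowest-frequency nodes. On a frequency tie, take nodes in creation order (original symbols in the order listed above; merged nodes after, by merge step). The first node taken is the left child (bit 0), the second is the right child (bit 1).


Huffman tree construction:
Step 1: Merge E(16) + J(21) = 37
Step 2: Merge H(22) + G(23) = 45
Step 3: Merge (E+J)(37) + (H+G)(45) = 82
Read each symbol's code off the tree from the root (left child = 0, right child = 1).

Codes:
  J: 01 (length 2)
  G: 11 (length 2)
  E: 00 (length 2)
  H: 10 (length 2)
Average code length: 164/82 = 2.0000 bits/symbol


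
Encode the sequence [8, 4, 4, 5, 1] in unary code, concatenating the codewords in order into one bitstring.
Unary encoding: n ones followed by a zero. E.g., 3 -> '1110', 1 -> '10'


Encode each number as n ones followed by a terminating 0:
  8 -> 111111110 (9 bits)
  4 -> 11110 (5 bits)
  4 -> 11110 (5 bits)
  5 -> 111110 (6 bits)
  1 -> 10 (2 bits)
Total length = 9 + 5 + 5 + 6 + 2 = 27 bits.

Unary([8, 4, 4, 5, 1]) = 111111110111101111011111010 (27 bits)


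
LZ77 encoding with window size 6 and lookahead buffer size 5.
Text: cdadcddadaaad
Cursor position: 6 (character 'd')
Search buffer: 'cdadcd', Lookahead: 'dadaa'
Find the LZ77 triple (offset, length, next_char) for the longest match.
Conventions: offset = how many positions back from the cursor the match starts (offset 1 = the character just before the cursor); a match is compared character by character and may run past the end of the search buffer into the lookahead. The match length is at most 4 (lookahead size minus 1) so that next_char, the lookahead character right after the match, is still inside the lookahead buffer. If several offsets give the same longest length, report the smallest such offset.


Try each offset into the search buffer:
  offset=1 (pos 5, char 'd'): match length 1
  offset=2 (pos 4, char 'c'): match length 0
  offset=3 (pos 3, char 'd'): match length 1
  offset=4 (pos 2, char 'a'): match length 0
  offset=5 (pos 1, char 'd'): match length 3
  offset=6 (pos 0, char 'c'): match length 0
Longest match has length 3 at offset 5.
next_char = character at position 6 + 3 = 9 -> 'a'

Best match: offset=5, length=3 (matching 'dad' starting at position 1)
LZ77 triple: (5, 3, 'a')


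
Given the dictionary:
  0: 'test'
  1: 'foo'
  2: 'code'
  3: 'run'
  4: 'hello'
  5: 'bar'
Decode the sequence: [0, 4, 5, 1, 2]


Look up each index in the dictionary:
  0 -> 'test'
  4 -> 'hello'
  5 -> 'bar'
  1 -> 'foo'
  2 -> 'code'

Decoded: "test hello bar foo code"


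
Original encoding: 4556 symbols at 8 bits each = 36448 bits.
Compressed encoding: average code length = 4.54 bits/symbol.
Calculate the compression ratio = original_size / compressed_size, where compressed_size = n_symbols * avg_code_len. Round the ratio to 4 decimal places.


original_size = n_symbols * orig_bits = 4556 * 8 = 36448 bits
compressed_size = n_symbols * avg_code_len = 4556 * 4.54 = 20684.24 bits
ratio = original_size / compressed_size = 36448 / 20684.24 = 1.7621

Compression ratio = 1.7621


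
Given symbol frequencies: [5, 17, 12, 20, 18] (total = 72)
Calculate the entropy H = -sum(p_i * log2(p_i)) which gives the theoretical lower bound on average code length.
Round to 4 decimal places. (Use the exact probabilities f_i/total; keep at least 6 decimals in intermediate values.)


Per-symbol terms -p_i * log2(p_i) with p_i = f_i/72:
  p = 5/72 = 0.069444: log2(p) = -3.847997, -p*log2(p) = 0.267222
  p = 17/72 = 0.236111: log2(p) = -2.082462, -p*log2(p) = 0.491692
  p = 12/72 = 0.166667: log2(p) = -2.584963, -p*log2(p) = 0.430827
  p = 20/72 = 0.277778: log2(p) = -1.847997, -p*log2(p) = 0.513332
  p = 18/72 = 0.250000: log2(p) = -2.000000, -p*log2(p) = 0.500000
H = 0.267222 + 0.491692 + 0.430827 + 0.513332 + 0.500000 = 2.203073

H = 2.2031 bits/symbol


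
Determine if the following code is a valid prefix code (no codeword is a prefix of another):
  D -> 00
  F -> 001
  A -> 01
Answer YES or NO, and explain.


Checking each pair (does one codeword prefix another?):
  D='00' vs F='001': prefix -- VIOLATION

NO -- this is NOT a valid prefix code. D (00) is a prefix of F (001).


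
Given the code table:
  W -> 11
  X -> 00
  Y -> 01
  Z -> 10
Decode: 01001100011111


Decoding:
01 -> Y
00 -> X
11 -> W
00 -> X
01 -> Y
11 -> W
11 -> W


Result: YXWXYWW


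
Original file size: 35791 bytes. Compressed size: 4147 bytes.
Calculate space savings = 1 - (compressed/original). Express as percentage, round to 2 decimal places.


ratio = compressed/original = 4147/35791 = 0.115867
savings = 1 - ratio = 1 - 0.115867 = 0.884133
as a percentage: 0.884133 * 100 = 88.41%

Space savings = 1 - 4147/35791 = 88.41%


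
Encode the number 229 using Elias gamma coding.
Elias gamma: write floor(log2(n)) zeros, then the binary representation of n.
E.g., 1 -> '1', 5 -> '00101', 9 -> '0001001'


num_bits = floor(log2(229)) + 1 = 8
leading_zeros = num_bits - 1 = 7
binary(229) = 11100101

Elias gamma(229) = '0000000' + '11100101' = 000000011100101 (15 bits)


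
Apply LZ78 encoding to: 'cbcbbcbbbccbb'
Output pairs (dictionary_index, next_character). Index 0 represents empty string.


LZ78 encoding steps:
Dictionary: {0: ''}
Step 1: w='' (idx 0), next='c' -> output (0, 'c'), add 'c' as idx 1
Step 2: w='' (idx 0), next='b' -> output (0, 'b'), add 'b' as idx 2
Step 3: w='c' (idx 1), next='b' -> output (1, 'b'), add 'cb' as idx 3
Step 4: w='b' (idx 2), next='c' -> output (2, 'c'), add 'bc' as idx 4
Step 5: w='b' (idx 2), next='b' -> output (2, 'b'), add 'bb' as idx 5
Step 6: w='bc' (idx 4), next='c' -> output (4, 'c'), add 'bcc' as idx 6
Step 7: w='bb' (idx 5), end of input -> output (5, '')


Encoded: [(0, 'c'), (0, 'b'), (1, 'b'), (2, 'c'), (2, 'b'), (4, 'c'), (5, '')]


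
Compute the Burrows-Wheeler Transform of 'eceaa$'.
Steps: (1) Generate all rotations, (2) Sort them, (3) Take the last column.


Rotations (sorted):
  0: $eceaa -> last char: a
  1: a$ecea -> last char: a
  2: aa$ece -> last char: e
  3: ceaa$e -> last char: e
  4: eaa$ec -> last char: c
  5: eceaa$ -> last char: $


BWT = aaeec$


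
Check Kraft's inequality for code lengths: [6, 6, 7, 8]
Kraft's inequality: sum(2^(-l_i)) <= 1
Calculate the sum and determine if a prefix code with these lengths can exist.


Sum = 2^(-6) + 2^(-6) + 2^(-7) + 2^(-8)
    = 0.015625 + 0.015625 + 0.0078125 + 0.00390625
    = 11/256 = 0.04296875
Since 0.04296875 <= 1, Kraft's inequality IS satisfied.
A prefix code with these lengths CAN exist.

Kraft sum = 0.04296875. Satisfied.


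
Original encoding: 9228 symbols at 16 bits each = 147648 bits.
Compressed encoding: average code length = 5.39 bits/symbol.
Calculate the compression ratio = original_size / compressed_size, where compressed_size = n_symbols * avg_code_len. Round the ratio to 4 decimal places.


original_size = n_symbols * orig_bits = 9228 * 16 = 147648 bits
compressed_size = n_symbols * avg_code_len = 9228 * 5.39 = 49738.92 bits
ratio = original_size / compressed_size = 147648 / 49738.92 = 2.9685

Compression ratio = 2.9685


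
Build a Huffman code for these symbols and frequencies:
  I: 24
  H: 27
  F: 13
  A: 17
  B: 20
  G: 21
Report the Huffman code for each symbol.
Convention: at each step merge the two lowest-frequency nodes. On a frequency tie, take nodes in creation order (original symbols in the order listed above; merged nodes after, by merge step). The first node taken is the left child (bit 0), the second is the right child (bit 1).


Huffman tree construction:
Step 1: Merge F(13) + A(17) = 30
Step 2: Merge B(20) + G(21) = 41
Step 3: Merge I(24) + H(27) = 51
Step 4: Merge (F+A)(30) + (B+G)(41) = 71
Step 5: Merge (I+H)(51) + ((F+A)+(B+G))(71) = 122
Read each symbol's code off the tree from the root (left child = 0, right child = 1).

Codes:
  I: 00 (length 2)
  H: 01 (length 2)
  F: 100 (length 3)
  A: 101 (length 3)
  B: 110 (length 3)
  G: 111 (length 3)
Average code length: 315/122 = 2.5820 bits/symbol
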